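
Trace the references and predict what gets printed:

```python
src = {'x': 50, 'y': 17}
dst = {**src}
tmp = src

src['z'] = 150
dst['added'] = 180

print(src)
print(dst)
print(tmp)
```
{'x': 50, 'y': 17, 'z': 150}
{'x': 50, 'y': 17, 'added': 180}
{'x': 50, 'y': 17, 'z': 150}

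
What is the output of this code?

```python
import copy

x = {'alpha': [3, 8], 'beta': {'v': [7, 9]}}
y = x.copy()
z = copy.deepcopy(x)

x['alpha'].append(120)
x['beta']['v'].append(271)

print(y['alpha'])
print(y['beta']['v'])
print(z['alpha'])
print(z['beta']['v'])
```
[3, 8, 120]
[7, 9, 271]
[3, 8]
[7, 9]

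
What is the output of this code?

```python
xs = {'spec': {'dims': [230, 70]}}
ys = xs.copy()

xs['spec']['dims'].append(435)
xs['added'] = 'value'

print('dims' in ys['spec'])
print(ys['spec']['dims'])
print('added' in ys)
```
True
[230, 70, 435]
False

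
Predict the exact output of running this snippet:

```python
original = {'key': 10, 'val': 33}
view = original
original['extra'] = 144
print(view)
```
{'key': 10, 'val': 33, 'extra': 144}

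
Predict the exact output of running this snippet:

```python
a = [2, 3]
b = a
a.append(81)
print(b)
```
[2, 3, 81]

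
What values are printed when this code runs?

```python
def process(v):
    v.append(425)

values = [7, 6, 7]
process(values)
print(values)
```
[7, 6, 7, 425]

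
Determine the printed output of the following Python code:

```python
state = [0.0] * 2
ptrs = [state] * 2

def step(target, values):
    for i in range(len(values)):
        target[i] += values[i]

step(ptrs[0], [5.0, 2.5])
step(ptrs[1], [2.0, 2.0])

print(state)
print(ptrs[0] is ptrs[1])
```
[7.0, 4.5]
True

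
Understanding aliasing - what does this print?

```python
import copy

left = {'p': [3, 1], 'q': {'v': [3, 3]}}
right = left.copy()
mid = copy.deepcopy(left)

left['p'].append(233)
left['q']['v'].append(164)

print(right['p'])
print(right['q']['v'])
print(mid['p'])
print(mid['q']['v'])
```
[3, 1, 233]
[3, 3, 164]
[3, 1]
[3, 3]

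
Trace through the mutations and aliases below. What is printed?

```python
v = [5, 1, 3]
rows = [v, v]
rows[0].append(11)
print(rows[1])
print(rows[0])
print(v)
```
[5, 1, 3, 11]
[5, 1, 3, 11]
[5, 1, 3, 11]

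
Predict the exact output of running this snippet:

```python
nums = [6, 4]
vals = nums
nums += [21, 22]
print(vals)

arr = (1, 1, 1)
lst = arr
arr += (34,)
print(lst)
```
[6, 4, 21, 22]
(1, 1, 1)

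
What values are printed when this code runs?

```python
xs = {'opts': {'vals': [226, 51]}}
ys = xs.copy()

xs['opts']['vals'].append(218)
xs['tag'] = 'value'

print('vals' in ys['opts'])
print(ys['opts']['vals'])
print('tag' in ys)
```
True
[226, 51, 218]
False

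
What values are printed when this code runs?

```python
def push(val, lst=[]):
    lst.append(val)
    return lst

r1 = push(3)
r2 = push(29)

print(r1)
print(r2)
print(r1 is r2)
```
[3, 29]
[3, 29]
True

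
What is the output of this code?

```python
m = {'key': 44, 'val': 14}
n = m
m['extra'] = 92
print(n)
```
{'key': 44, 'val': 14, 'extra': 92}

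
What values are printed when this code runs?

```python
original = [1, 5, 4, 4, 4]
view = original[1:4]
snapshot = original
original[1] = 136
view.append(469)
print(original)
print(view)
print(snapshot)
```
[1, 136, 4, 4, 4]
[5, 4, 4, 469]
[1, 136, 4, 4, 4]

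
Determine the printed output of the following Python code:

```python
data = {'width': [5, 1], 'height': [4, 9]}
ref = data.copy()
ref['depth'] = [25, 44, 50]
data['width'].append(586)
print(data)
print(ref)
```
{'width': [5, 1, 586], 'height': [4, 9]}
{'width': [5, 1, 586], 'height': [4, 9], 'depth': [25, 44, 50]}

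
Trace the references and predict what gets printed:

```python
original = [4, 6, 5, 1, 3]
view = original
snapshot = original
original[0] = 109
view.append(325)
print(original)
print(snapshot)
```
[109, 6, 5, 1, 3, 325]
[109, 6, 5, 1, 3, 325]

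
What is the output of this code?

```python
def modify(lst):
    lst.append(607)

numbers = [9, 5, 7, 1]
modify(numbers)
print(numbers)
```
[9, 5, 7, 1, 607]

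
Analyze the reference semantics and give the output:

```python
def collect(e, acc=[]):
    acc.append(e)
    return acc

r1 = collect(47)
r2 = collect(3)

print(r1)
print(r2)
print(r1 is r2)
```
[47, 3]
[47, 3]
True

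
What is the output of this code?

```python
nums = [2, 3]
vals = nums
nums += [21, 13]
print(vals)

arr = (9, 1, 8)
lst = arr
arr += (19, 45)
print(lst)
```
[2, 3, 21, 13]
(9, 1, 8)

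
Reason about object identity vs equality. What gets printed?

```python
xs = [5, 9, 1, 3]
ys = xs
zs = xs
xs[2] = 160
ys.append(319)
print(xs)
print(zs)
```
[5, 9, 160, 3, 319]
[5, 9, 160, 3, 319]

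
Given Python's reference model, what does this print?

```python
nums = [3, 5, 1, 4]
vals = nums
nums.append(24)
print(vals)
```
[3, 5, 1, 4, 24]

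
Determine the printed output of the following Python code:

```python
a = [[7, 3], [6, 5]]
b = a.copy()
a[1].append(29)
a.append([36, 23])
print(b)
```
[[7, 3], [6, 5, 29]]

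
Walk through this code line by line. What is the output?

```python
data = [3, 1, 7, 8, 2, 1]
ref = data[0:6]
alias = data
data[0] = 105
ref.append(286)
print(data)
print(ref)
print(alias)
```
[105, 1, 7, 8, 2, 1]
[3, 1, 7, 8, 2, 1, 286]
[105, 1, 7, 8, 2, 1]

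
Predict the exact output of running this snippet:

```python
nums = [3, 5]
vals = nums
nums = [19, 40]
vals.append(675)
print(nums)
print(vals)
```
[19, 40]
[3, 5, 675]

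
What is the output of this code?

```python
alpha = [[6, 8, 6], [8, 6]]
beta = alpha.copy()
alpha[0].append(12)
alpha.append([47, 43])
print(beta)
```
[[6, 8, 6, 12], [8, 6]]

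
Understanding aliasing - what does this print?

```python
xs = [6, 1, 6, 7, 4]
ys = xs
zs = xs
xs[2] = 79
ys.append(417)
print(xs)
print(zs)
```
[6, 1, 79, 7, 4, 417]
[6, 1, 79, 7, 4, 417]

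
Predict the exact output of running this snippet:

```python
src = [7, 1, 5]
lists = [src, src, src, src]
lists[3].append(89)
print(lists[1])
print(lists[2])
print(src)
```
[7, 1, 5, 89]
[7, 1, 5, 89]
[7, 1, 5, 89]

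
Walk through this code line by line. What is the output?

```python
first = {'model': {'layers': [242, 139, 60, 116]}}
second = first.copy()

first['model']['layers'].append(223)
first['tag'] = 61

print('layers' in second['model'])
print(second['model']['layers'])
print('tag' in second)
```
True
[242, 139, 60, 116, 223]
False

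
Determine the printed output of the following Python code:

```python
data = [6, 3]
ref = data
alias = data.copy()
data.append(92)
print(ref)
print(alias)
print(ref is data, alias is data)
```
[6, 3, 92]
[6, 3]
True False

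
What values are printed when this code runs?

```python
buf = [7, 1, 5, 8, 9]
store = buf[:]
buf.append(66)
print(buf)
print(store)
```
[7, 1, 5, 8, 9, 66]
[7, 1, 5, 8, 9]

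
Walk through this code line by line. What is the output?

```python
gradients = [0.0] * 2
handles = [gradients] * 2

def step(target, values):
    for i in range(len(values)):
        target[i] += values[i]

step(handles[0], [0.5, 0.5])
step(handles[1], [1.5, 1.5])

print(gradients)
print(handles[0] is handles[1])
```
[2.0, 2.0]
True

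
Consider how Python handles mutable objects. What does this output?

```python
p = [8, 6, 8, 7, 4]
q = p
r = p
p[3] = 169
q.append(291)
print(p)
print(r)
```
[8, 6, 8, 169, 4, 291]
[8, 6, 8, 169, 4, 291]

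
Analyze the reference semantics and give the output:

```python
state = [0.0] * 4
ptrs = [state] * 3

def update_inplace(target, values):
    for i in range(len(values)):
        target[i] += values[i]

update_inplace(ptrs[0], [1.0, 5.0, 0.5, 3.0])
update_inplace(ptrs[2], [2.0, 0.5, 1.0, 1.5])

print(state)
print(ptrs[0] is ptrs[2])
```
[3.0, 5.5, 1.5, 4.5]
True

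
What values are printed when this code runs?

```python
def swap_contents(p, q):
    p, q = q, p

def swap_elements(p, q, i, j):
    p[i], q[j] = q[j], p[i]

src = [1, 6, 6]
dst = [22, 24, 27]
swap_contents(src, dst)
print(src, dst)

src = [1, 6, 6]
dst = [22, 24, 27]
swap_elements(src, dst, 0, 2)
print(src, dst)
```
[1, 6, 6] [22, 24, 27]
[27, 6, 6] [22, 24, 1]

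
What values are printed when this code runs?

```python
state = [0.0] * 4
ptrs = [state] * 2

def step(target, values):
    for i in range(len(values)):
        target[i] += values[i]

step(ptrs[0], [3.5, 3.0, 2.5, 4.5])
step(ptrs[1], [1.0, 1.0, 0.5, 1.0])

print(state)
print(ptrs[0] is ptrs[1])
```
[4.5, 4.0, 3.0, 5.5]
True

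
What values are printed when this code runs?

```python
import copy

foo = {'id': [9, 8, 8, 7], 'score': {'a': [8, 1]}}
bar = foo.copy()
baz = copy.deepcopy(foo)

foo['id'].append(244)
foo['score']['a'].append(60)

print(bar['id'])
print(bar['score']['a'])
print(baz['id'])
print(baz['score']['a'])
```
[9, 8, 8, 7, 244]
[8, 1, 60]
[9, 8, 8, 7]
[8, 1]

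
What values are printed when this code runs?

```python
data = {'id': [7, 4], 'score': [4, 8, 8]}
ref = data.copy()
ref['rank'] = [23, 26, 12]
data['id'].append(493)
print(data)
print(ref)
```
{'id': [7, 4, 493], 'score': [4, 8, 8]}
{'id': [7, 4, 493], 'score': [4, 8, 8], 'rank': [23, 26, 12]}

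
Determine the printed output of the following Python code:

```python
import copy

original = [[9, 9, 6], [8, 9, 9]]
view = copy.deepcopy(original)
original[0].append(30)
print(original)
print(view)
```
[[9, 9, 6, 30], [8, 9, 9]]
[[9, 9, 6], [8, 9, 9]]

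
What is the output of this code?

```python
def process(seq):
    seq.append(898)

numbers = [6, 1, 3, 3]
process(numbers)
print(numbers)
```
[6, 1, 3, 3, 898]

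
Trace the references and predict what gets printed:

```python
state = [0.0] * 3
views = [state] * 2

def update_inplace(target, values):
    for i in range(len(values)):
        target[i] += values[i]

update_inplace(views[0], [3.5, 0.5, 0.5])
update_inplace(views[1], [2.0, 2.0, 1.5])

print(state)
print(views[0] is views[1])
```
[5.5, 2.5, 2.0]
True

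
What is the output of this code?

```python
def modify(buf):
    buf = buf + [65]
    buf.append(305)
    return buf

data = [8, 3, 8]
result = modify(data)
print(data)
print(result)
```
[8, 3, 8]
[8, 3, 8, 65, 305]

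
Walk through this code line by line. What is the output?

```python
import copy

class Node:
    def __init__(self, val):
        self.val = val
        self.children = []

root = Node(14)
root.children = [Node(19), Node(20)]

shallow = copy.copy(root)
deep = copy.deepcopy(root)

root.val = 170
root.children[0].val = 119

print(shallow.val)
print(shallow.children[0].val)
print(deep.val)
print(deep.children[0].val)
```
14
119
14
19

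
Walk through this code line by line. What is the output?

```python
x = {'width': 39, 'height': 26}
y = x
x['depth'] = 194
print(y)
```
{'width': 39, 'height': 26, 'depth': 194}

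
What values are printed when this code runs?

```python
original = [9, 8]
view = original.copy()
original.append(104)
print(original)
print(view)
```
[9, 8, 104]
[9, 8]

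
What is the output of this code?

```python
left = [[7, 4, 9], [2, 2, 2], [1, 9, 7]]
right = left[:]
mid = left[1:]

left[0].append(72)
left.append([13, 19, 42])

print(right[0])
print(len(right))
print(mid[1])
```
[7, 4, 9, 72]
3
[1, 9, 7]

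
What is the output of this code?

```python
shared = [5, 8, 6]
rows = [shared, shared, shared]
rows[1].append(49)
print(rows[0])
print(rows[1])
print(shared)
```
[5, 8, 6, 49]
[5, 8, 6, 49]
[5, 8, 6, 49]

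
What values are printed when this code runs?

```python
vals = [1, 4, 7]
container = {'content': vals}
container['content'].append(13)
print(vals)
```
[1, 4, 7, 13]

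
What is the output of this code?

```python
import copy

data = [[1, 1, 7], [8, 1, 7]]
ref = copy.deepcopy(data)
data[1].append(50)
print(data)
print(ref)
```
[[1, 1, 7], [8, 1, 7, 50]]
[[1, 1, 7], [8, 1, 7]]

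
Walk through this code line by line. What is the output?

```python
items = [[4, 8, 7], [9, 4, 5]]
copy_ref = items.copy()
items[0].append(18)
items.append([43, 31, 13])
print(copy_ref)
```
[[4, 8, 7, 18], [9, 4, 5]]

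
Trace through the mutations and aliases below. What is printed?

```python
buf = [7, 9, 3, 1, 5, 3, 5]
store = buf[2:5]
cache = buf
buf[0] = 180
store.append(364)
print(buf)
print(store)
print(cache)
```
[180, 9, 3, 1, 5, 3, 5]
[3, 1, 5, 364]
[180, 9, 3, 1, 5, 3, 5]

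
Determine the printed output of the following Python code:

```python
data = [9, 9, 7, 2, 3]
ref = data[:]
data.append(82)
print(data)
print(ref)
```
[9, 9, 7, 2, 3, 82]
[9, 9, 7, 2, 3]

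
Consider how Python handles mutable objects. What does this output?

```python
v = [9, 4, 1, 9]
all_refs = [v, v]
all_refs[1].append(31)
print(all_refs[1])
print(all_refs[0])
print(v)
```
[9, 4, 1, 9, 31]
[9, 4, 1, 9, 31]
[9, 4, 1, 9, 31]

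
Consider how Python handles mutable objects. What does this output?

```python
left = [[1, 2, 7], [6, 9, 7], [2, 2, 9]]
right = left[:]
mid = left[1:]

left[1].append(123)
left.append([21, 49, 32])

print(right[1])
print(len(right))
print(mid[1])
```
[6, 9, 7, 123]
3
[2, 2, 9]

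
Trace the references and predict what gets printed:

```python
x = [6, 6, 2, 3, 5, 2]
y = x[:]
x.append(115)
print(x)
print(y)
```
[6, 6, 2, 3, 5, 2, 115]
[6, 6, 2, 3, 5, 2]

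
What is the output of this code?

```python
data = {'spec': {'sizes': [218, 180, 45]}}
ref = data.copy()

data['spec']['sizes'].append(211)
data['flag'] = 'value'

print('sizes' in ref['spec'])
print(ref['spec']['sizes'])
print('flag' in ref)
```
True
[218, 180, 45, 211]
False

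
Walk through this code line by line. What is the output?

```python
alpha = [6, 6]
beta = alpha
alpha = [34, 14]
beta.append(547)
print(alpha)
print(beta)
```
[34, 14]
[6, 6, 547]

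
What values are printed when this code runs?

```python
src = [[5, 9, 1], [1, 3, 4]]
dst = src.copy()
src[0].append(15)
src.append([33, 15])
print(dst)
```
[[5, 9, 1, 15], [1, 3, 4]]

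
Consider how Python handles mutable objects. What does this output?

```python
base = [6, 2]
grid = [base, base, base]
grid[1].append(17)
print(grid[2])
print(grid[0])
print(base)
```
[6, 2, 17]
[6, 2, 17]
[6, 2, 17]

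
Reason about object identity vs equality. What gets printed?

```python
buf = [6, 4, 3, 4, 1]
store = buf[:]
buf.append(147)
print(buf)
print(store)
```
[6, 4, 3, 4, 1, 147]
[6, 4, 3, 4, 1]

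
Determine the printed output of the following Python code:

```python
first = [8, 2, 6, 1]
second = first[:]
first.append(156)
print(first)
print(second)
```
[8, 2, 6, 1, 156]
[8, 2, 6, 1]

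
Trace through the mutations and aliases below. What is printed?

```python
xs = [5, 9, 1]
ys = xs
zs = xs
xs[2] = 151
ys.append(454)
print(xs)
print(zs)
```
[5, 9, 151, 454]
[5, 9, 151, 454]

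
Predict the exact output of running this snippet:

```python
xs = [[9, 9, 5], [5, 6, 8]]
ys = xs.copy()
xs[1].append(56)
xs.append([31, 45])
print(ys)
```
[[9, 9, 5], [5, 6, 8, 56]]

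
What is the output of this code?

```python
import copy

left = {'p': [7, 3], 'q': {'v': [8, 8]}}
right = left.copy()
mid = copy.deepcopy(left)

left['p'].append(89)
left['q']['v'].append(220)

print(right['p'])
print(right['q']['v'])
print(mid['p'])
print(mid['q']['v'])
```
[7, 3, 89]
[8, 8, 220]
[7, 3]
[8, 8]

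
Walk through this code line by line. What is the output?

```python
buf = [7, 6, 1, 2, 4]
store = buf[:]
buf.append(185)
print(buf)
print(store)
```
[7, 6, 1, 2, 4, 185]
[7, 6, 1, 2, 4]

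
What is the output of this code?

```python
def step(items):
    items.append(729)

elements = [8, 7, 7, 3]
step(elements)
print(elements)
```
[8, 7, 7, 3, 729]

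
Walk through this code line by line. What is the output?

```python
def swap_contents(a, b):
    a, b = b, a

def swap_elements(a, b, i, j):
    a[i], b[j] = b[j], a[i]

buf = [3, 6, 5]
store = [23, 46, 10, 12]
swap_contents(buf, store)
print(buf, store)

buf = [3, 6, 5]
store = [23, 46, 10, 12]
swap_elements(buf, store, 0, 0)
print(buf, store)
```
[3, 6, 5] [23, 46, 10, 12]
[23, 6, 5] [3, 46, 10, 12]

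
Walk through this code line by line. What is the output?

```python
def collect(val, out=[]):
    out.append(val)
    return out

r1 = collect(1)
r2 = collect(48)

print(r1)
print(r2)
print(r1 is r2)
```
[1, 48]
[1, 48]
True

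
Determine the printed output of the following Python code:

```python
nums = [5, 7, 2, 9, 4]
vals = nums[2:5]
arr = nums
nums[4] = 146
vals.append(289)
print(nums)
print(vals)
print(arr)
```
[5, 7, 2, 9, 146]
[2, 9, 4, 289]
[5, 7, 2, 9, 146]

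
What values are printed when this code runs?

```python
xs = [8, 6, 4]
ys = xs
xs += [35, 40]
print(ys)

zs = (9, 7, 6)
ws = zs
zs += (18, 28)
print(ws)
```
[8, 6, 4, 35, 40]
(9, 7, 6)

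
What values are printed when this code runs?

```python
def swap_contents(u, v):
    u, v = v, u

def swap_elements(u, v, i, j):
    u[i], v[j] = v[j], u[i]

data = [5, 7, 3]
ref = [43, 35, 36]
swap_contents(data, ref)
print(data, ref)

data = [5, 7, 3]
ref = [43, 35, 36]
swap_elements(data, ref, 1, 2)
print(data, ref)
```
[5, 7, 3] [43, 35, 36]
[5, 36, 3] [43, 35, 7]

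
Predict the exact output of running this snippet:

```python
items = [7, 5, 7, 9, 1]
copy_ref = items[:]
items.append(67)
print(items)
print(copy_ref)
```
[7, 5, 7, 9, 1, 67]
[7, 5, 7, 9, 1]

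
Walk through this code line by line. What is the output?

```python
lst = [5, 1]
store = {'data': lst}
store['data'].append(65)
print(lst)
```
[5, 1, 65]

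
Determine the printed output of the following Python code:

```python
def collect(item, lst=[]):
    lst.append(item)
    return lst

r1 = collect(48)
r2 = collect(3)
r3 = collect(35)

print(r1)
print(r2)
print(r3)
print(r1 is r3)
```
[48, 3, 35]
[48, 3, 35]
[48, 3, 35]
True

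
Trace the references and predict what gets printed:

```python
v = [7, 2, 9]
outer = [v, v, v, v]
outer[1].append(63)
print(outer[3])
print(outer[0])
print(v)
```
[7, 2, 9, 63]
[7, 2, 9, 63]
[7, 2, 9, 63]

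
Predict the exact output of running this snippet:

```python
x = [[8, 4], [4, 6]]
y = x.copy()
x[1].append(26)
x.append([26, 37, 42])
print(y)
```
[[8, 4], [4, 6, 26]]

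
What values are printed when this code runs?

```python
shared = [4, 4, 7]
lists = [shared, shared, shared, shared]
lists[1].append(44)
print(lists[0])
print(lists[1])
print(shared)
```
[4, 4, 7, 44]
[4, 4, 7, 44]
[4, 4, 7, 44]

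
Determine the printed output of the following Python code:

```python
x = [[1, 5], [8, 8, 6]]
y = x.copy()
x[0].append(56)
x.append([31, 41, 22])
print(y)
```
[[1, 5, 56], [8, 8, 6]]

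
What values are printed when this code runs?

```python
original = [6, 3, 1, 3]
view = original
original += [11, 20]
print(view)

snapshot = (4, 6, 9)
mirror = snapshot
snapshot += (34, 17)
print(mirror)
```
[6, 3, 1, 3, 11, 20]
(4, 6, 9)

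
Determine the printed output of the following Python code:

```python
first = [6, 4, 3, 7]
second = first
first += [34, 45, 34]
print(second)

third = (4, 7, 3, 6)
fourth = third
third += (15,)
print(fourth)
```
[6, 4, 3, 7, 34, 45, 34]
(4, 7, 3, 6)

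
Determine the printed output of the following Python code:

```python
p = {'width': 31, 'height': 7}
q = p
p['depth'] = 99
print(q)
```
{'width': 31, 'height': 7, 'depth': 99}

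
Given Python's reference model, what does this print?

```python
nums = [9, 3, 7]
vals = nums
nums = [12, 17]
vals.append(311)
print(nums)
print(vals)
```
[12, 17]
[9, 3, 7, 311]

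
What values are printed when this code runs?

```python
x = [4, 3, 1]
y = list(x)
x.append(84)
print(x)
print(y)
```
[4, 3, 1, 84]
[4, 3, 1]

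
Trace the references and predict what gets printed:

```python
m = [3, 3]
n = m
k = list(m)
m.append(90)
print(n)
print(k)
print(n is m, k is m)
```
[3, 3, 90]
[3, 3]
True False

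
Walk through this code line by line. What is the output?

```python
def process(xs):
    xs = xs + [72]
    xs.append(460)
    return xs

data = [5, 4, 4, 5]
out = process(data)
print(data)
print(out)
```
[5, 4, 4, 5]
[5, 4, 4, 5, 72, 460]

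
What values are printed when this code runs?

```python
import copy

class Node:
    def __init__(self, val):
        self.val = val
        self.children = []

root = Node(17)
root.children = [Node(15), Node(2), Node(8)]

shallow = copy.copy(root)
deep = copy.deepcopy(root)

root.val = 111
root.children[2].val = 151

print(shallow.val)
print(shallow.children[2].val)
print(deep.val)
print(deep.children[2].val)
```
17
151
17
8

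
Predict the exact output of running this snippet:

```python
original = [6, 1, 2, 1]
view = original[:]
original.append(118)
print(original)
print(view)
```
[6, 1, 2, 1, 118]
[6, 1, 2, 1]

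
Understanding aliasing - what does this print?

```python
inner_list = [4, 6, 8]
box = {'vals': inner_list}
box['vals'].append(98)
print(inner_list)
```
[4, 6, 8, 98]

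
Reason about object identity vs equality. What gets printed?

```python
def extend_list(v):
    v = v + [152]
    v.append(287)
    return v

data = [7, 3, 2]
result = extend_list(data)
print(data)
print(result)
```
[7, 3, 2]
[7, 3, 2, 152, 287]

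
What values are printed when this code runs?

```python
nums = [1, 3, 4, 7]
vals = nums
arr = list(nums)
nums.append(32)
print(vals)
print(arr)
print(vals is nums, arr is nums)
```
[1, 3, 4, 7, 32]
[1, 3, 4, 7]
True False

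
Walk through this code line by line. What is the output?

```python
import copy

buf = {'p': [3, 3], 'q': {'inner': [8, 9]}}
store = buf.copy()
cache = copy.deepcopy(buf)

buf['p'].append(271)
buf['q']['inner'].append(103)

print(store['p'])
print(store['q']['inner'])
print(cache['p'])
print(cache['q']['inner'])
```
[3, 3, 271]
[8, 9, 103]
[3, 3]
[8, 9]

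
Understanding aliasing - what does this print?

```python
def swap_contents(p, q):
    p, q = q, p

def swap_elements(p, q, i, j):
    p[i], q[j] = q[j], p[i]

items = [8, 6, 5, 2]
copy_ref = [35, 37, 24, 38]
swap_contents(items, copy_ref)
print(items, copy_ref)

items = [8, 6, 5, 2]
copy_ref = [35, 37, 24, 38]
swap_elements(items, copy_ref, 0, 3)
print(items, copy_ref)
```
[8, 6, 5, 2] [35, 37, 24, 38]
[38, 6, 5, 2] [35, 37, 24, 8]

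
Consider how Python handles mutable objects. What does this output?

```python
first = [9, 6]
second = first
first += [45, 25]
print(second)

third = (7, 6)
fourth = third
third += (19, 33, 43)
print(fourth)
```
[9, 6, 45, 25]
(7, 6)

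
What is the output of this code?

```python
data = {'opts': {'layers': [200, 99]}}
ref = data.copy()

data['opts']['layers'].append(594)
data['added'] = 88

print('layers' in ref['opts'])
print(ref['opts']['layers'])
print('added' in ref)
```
True
[200, 99, 594]
False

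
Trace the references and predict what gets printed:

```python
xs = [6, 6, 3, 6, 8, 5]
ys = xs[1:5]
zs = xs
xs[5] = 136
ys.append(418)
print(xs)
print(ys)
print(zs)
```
[6, 6, 3, 6, 8, 136]
[6, 3, 6, 8, 418]
[6, 6, 3, 6, 8, 136]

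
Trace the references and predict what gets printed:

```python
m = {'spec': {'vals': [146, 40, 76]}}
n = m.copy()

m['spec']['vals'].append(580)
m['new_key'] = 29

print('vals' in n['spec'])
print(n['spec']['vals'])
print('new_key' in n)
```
True
[146, 40, 76, 580]
False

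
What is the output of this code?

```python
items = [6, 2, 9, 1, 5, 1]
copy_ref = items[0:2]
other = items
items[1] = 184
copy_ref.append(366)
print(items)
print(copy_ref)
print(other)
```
[6, 184, 9, 1, 5, 1]
[6, 2, 366]
[6, 184, 9, 1, 5, 1]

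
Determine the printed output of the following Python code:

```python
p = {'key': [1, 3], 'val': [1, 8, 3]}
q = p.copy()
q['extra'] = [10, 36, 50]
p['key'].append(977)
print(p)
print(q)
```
{'key': [1, 3, 977], 'val': [1, 8, 3]}
{'key': [1, 3, 977], 'val': [1, 8, 3], 'extra': [10, 36, 50]}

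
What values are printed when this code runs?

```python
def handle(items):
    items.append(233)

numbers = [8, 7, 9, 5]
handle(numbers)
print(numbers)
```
[8, 7, 9, 5, 233]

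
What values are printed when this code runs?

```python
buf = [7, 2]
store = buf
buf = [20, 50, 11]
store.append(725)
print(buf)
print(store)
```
[20, 50, 11]
[7, 2, 725]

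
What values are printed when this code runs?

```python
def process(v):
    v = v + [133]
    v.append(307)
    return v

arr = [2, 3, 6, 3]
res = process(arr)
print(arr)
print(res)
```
[2, 3, 6, 3]
[2, 3, 6, 3, 133, 307]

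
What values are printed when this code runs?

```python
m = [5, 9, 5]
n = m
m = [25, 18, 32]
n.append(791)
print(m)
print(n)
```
[25, 18, 32]
[5, 9, 5, 791]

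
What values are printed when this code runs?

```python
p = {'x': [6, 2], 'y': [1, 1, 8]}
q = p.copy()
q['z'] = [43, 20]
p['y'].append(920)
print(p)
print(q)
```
{'x': [6, 2], 'y': [1, 1, 8, 920]}
{'x': [6, 2], 'y': [1, 1, 8, 920], 'z': [43, 20]}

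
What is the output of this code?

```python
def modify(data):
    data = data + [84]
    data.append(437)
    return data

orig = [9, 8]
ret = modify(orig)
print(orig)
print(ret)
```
[9, 8]
[9, 8, 84, 437]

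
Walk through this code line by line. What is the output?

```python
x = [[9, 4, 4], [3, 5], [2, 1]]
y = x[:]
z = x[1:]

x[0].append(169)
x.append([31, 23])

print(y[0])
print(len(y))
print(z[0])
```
[9, 4, 4, 169]
3
[3, 5]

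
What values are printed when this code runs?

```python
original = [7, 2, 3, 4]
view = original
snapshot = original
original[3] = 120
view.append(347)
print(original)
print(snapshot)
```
[7, 2, 3, 120, 347]
[7, 2, 3, 120, 347]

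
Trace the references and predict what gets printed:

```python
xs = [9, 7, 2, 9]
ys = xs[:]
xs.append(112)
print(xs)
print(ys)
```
[9, 7, 2, 9, 112]
[9, 7, 2, 9]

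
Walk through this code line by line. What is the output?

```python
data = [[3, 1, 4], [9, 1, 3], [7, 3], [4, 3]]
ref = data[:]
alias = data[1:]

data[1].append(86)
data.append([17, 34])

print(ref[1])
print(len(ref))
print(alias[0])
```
[9, 1, 3, 86]
4
[9, 1, 3, 86]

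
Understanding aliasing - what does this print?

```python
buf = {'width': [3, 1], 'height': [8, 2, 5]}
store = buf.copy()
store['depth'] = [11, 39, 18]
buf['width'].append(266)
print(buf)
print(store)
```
{'width': [3, 1, 266], 'height': [8, 2, 5]}
{'width': [3, 1, 266], 'height': [8, 2, 5], 'depth': [11, 39, 18]}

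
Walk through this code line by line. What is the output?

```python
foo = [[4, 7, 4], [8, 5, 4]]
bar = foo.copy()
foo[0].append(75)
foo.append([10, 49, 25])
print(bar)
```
[[4, 7, 4, 75], [8, 5, 4]]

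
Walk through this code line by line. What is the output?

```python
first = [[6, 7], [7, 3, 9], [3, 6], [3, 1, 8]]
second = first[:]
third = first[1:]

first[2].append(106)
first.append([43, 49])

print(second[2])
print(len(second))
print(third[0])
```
[3, 6, 106]
4
[7, 3, 9]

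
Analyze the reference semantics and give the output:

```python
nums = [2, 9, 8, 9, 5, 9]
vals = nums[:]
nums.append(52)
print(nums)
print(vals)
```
[2, 9, 8, 9, 5, 9, 52]
[2, 9, 8, 9, 5, 9]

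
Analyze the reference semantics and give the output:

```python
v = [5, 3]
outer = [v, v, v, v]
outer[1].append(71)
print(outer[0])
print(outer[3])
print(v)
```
[5, 3, 71]
[5, 3, 71]
[5, 3, 71]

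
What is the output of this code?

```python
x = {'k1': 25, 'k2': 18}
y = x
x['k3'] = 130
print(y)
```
{'k1': 25, 'k2': 18, 'k3': 130}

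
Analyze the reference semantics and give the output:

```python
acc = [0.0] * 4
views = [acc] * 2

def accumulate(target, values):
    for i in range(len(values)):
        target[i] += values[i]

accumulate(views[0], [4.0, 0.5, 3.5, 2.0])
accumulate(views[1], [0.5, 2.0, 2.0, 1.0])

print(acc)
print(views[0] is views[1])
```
[4.5, 2.5, 5.5, 3.0]
True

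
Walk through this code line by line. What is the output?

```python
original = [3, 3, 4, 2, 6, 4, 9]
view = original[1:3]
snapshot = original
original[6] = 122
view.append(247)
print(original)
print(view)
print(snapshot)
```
[3, 3, 4, 2, 6, 4, 122]
[3, 4, 247]
[3, 3, 4, 2, 6, 4, 122]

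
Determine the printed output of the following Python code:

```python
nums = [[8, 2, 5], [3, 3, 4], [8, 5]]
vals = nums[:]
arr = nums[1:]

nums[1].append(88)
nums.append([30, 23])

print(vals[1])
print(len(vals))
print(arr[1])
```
[3, 3, 4, 88]
3
[8, 5]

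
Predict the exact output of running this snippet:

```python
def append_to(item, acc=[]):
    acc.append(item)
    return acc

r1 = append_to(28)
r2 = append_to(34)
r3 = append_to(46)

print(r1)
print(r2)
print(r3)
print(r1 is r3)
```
[28, 34, 46]
[28, 34, 46]
[28, 34, 46]
True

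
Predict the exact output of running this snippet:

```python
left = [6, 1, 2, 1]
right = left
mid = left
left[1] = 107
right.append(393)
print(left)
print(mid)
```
[6, 107, 2, 1, 393]
[6, 107, 2, 1, 393]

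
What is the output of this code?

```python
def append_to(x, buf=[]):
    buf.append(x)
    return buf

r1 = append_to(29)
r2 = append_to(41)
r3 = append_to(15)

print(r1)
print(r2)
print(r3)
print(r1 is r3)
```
[29, 41, 15]
[29, 41, 15]
[29, 41, 15]
True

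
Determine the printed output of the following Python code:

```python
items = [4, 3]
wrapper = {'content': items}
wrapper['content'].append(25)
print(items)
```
[4, 3, 25]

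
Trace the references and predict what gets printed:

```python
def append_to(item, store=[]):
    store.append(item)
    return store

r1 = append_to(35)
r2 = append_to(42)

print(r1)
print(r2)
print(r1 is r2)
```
[35, 42]
[35, 42]
True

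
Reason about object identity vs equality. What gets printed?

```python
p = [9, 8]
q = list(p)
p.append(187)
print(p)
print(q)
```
[9, 8, 187]
[9, 8]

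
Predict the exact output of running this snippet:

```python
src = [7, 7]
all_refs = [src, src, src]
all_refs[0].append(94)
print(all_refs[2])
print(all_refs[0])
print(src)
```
[7, 7, 94]
[7, 7, 94]
[7, 7, 94]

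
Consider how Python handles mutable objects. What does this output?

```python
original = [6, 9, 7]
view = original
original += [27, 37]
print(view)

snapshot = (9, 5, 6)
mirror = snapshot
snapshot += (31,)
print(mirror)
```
[6, 9, 7, 27, 37]
(9, 5, 6)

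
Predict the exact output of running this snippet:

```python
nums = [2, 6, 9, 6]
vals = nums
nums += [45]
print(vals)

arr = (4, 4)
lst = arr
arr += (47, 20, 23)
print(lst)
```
[2, 6, 9, 6, 45]
(4, 4)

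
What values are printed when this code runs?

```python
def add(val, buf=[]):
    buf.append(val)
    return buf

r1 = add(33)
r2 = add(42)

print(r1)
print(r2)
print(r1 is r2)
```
[33, 42]
[33, 42]
True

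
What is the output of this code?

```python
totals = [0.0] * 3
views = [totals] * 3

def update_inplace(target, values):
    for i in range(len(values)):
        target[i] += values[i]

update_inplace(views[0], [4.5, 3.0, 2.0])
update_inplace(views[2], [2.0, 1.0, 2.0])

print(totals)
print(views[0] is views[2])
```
[6.5, 4.0, 4.0]
True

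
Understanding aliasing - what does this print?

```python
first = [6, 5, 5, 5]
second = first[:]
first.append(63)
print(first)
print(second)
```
[6, 5, 5, 5, 63]
[6, 5, 5, 5]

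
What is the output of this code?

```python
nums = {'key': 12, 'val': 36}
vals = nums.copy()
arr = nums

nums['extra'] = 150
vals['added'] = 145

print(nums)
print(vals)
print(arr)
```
{'key': 12, 'val': 36, 'extra': 150}
{'key': 12, 'val': 36, 'added': 145}
{'key': 12, 'val': 36, 'extra': 150}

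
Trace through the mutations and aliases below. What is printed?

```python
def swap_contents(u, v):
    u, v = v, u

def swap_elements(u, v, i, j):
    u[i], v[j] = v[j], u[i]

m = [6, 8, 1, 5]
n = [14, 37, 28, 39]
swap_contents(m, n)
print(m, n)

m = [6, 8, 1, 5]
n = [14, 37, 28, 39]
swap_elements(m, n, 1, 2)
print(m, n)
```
[6, 8, 1, 5] [14, 37, 28, 39]
[6, 28, 1, 5] [14, 37, 8, 39]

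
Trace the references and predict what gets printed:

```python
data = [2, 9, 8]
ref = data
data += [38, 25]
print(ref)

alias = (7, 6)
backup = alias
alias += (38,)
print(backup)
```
[2, 9, 8, 38, 25]
(7, 6)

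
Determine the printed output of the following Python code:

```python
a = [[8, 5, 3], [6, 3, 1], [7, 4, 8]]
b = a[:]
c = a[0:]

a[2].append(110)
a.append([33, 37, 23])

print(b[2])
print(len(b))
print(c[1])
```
[7, 4, 8, 110]
3
[6, 3, 1]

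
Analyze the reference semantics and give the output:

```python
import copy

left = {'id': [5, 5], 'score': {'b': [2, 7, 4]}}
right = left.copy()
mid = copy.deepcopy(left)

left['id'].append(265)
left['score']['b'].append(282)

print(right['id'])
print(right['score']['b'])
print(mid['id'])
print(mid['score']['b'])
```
[5, 5, 265]
[2, 7, 4, 282]
[5, 5]
[2, 7, 4]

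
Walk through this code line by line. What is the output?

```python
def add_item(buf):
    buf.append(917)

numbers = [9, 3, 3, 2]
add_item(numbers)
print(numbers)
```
[9, 3, 3, 2, 917]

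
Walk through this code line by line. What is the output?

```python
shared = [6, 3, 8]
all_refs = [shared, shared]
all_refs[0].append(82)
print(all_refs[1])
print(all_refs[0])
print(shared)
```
[6, 3, 8, 82]
[6, 3, 8, 82]
[6, 3, 8, 82]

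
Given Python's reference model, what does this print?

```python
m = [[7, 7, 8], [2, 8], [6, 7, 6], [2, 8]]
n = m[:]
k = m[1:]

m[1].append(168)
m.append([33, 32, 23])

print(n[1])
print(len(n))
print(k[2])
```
[2, 8, 168]
4
[2, 8]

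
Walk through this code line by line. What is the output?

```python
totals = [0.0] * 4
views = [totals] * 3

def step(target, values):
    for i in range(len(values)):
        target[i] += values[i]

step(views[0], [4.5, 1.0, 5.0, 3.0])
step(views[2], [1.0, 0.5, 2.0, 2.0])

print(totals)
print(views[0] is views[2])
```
[5.5, 1.5, 7.0, 5.0]
True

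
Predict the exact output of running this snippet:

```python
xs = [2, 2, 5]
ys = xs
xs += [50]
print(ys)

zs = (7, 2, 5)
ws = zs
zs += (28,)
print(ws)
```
[2, 2, 5, 50]
(7, 2, 5)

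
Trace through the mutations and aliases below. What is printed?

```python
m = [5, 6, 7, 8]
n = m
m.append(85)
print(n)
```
[5, 6, 7, 8, 85]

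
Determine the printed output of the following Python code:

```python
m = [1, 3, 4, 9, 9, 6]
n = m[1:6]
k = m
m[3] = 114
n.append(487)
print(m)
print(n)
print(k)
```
[1, 3, 4, 114, 9, 6]
[3, 4, 9, 9, 6, 487]
[1, 3, 4, 114, 9, 6]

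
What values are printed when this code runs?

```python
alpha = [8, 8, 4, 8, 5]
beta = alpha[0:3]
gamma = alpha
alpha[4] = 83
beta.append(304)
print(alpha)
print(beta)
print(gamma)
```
[8, 8, 4, 8, 83]
[8, 8, 4, 304]
[8, 8, 4, 8, 83]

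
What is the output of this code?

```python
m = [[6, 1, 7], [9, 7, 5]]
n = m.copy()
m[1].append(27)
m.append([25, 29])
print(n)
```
[[6, 1, 7], [9, 7, 5, 27]]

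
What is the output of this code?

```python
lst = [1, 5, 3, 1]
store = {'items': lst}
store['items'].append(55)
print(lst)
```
[1, 5, 3, 1, 55]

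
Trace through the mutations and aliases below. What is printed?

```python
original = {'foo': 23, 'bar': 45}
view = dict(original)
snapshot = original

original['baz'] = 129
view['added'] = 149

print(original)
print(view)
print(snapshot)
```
{'foo': 23, 'bar': 45, 'baz': 129}
{'foo': 23, 'bar': 45, 'added': 149}
{'foo': 23, 'bar': 45, 'baz': 129}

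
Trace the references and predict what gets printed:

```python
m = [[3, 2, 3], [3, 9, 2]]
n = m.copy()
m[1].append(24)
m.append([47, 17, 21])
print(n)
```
[[3, 2, 3], [3, 9, 2, 24]]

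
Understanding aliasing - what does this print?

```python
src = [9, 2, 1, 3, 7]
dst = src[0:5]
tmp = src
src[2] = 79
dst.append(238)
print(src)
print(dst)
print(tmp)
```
[9, 2, 79, 3, 7]
[9, 2, 1, 3, 7, 238]
[9, 2, 79, 3, 7]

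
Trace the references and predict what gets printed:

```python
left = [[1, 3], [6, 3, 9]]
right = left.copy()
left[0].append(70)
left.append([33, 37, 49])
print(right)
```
[[1, 3, 70], [6, 3, 9]]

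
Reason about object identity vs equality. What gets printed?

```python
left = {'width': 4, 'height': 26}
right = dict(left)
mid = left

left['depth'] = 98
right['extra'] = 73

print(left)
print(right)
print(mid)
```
{'width': 4, 'height': 26, 'depth': 98}
{'width': 4, 'height': 26, 'extra': 73}
{'width': 4, 'height': 26, 'depth': 98}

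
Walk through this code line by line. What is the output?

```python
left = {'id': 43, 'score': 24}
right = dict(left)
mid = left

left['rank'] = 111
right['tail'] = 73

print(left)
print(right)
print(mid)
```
{'id': 43, 'score': 24, 'rank': 111}
{'id': 43, 'score': 24, 'tail': 73}
{'id': 43, 'score': 24, 'rank': 111}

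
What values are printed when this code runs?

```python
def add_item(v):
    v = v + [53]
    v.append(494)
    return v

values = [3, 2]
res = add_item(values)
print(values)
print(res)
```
[3, 2]
[3, 2, 53, 494]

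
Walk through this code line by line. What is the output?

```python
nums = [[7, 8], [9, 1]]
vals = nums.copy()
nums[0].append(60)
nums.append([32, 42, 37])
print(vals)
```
[[7, 8, 60], [9, 1]]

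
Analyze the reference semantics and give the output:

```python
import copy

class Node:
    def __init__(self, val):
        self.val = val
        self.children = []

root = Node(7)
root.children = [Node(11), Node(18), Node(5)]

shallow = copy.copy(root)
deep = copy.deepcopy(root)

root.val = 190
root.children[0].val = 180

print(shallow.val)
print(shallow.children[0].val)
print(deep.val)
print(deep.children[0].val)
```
7
180
7
11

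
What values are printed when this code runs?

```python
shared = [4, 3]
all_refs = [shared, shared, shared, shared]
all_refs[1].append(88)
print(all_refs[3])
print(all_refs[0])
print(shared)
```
[4, 3, 88]
[4, 3, 88]
[4, 3, 88]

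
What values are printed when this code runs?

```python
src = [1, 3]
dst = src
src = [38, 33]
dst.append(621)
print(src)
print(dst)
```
[38, 33]
[1, 3, 621]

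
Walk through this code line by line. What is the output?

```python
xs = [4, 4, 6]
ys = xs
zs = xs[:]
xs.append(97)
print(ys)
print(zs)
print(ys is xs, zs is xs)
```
[4, 4, 6, 97]
[4, 4, 6]
True False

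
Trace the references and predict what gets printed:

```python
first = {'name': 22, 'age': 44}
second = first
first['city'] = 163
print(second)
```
{'name': 22, 'age': 44, 'city': 163}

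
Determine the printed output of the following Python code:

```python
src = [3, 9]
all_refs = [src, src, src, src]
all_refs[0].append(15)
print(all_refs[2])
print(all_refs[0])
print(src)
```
[3, 9, 15]
[3, 9, 15]
[3, 9, 15]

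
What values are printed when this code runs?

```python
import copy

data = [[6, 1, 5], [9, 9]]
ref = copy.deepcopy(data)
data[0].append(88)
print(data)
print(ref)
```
[[6, 1, 5, 88], [9, 9]]
[[6, 1, 5], [9, 9]]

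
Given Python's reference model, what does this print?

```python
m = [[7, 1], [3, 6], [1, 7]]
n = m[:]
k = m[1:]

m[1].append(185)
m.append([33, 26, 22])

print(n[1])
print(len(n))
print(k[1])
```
[3, 6, 185]
3
[1, 7]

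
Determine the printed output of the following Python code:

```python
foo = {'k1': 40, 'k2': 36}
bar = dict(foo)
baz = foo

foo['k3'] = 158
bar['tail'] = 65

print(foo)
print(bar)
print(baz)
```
{'k1': 40, 'k2': 36, 'k3': 158}
{'k1': 40, 'k2': 36, 'tail': 65}
{'k1': 40, 'k2': 36, 'k3': 158}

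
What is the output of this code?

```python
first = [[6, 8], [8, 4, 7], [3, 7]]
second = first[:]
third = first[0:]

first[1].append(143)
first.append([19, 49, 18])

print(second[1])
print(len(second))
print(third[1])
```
[8, 4, 7, 143]
3
[8, 4, 7, 143]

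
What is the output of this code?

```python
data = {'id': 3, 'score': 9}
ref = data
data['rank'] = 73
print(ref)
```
{'id': 3, 'score': 9, 'rank': 73}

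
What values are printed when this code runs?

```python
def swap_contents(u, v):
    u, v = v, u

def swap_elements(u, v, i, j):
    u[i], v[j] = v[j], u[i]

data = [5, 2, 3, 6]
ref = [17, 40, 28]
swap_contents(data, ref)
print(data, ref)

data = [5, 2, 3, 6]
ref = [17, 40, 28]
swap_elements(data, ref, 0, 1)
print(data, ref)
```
[5, 2, 3, 6] [17, 40, 28]
[40, 2, 3, 6] [17, 5, 28]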